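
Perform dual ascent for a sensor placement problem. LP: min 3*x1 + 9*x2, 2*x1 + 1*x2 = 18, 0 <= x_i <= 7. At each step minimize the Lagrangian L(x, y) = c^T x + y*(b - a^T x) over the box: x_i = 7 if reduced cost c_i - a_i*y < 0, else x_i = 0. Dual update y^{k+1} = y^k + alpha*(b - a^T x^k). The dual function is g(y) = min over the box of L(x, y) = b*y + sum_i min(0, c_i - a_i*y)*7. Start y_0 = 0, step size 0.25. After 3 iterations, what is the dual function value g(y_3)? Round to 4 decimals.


Dual ascent for LP: min 3*x1 + 9*x2, 2*x1 + 1*x2 = 18, 0 <= x_i <= 7
Step 1: y^k = 0.0, reduced costs: (3.0, 9.0)
  x^k = (0.0, 0.0), subgradient = b - a^T x = 18.0
  y^{k+1} = 0.0 + 0.25*18.0 = 4.5
Step 2: y^k = 4.5, reduced costs: (-6.0, 4.5)
  x^k = (7.0, 0.0), subgradient = b - a^T x = 4.0
  y^{k+1} = 4.5 + 0.25*4.0 = 5.5
Step 3: y^k = 5.5, reduced costs: (-8.0, 3.5)
  x^k = (7.0, 0.0), subgradient = b - a^T x = 4.0
  y^{k+1} = 5.5 + 0.25*4.0 = 6.5
Dual objective at y_3 = 6.5: reduced costs (-10.0, 2.5), box minimizer x = (7.0, 0.0)
g(y_3) = b*y + (c1 - a1*y)*x1 + (c2 - a2*y)*x2 = 18*6.5 + (-10.0)*7.0 + 2.5*0.0 = 117.0 - 70.0 + 0.0 = 47.0


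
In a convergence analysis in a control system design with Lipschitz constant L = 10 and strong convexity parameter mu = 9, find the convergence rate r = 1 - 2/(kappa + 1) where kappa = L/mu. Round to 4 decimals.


Step 1: Compute the condition number.
kappa = L/mu = 10/9 = 1.1111
Step 2: Compute the convergence rate.
r = 1 - 2/(kappa + 1) = 1 - 2*mu/(L + mu) = (L - mu)/(L + mu) = 1/19 = 0.0526


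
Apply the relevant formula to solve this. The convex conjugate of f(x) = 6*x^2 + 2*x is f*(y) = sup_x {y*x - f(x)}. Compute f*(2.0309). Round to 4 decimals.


f*(y) = sup_x {y*x - a*x^2 - b*x} = sup_x {(y-b)*x - a*x^2}
FOC: (y - b) - 2a*x = 0 => x* = (y - b)/(2a)
x* = (2.0309 - 2)/(2*6) = 0.0026
f*(2.0309) = (y-b)^2/(4a) = (2.0309 - 2)^2/(4*6)
= 0.001/24 = 0.0


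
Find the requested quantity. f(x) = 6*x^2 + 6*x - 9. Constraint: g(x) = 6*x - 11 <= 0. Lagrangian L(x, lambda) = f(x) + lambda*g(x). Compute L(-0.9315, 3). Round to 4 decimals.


Step 1: Evaluate f(x).
f(-0.9315) = 6*(-0.9315)^2 + 6*(-0.9315) - 9 = -9.3828
Step 2: Evaluate g(x).
g(-0.9315) = 6*-0.9315 - 11 = -16.589
Step 3: Compute Lagrangian.
L = -9.3828 + 3*-16.589 = -59.1498


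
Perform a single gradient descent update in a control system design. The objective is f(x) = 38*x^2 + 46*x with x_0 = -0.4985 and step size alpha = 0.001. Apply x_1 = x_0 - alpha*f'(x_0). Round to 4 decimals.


We compute the gradient at x_0 and apply the update.
f'(x) = 76*x + 46
f'(-0.4985) = 76*-0.4985 + 46 = 8.114
x_1 = -0.4985 - 0.001*8.114 = -0.5066


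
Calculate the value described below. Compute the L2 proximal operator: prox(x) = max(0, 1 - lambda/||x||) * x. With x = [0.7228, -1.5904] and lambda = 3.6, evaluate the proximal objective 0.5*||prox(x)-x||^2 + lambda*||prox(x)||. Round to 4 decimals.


Step 1: Compute ||x||.
||x|| = 1.7469
Step 2: Compute scaling factor.
scale = max(0, 1 - 3.6/1.7469) = 0.0
Step 3: prox(x) = [0.0, -0.0]
||prox(x)|| = 0.0
Step 4: Proximal objective.
0.5*||prox-x||^2 = 1.5259
lambda*||prox|| = 0.0
Total = 1.5259


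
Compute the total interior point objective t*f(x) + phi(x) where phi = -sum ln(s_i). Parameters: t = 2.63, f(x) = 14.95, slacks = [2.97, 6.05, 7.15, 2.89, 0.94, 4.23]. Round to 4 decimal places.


Step 1: Compute log-barrier.
ln values: [1.0886, 1.8001, 1.9671, 1.0613, -0.0619, 1.4422]
phi = -(1.0886 + 1.8001 + 1.9671 + 1.0613 - 0.0619 + 1.4422) = -7.2973
Step 2: Compute augmented objective.
t*f(x) = 2.63*14.95 = 39.3185
Total = 39.3185 - 7.2973 = 32.0212


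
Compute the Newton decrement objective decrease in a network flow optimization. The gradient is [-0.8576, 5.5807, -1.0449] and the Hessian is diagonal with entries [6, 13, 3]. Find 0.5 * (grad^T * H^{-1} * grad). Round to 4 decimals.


Step 1: H is diagonal, so H^(-1) * g = [-0.1429, 0.4293, -0.3483].
Step 2: g^T H^(-1) g = sum_i g_i^2 / H_ii
  = (-0.8576)^2/6 + (5.5807)^2/13 + (-1.0449)^2/3
  = 0.1226 + 2.3957 + 0.3639 = 2.8822
Step 3: Objective decrease = 0.5 * g^T H^(-1) g = 1.4411


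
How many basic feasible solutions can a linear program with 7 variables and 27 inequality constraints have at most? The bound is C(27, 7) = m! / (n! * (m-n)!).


Each vertex corresponds to some choice of n active constraints out of m, so the number of vertices is at most C(m, n) = m! / (n!(m-n)!).
m = 27, n = 7
Numerator: 27 * 26 * 25 * 24 * 23 * 22 * 21
Denominator: 7! = 5040
C(27, 7) = 888030


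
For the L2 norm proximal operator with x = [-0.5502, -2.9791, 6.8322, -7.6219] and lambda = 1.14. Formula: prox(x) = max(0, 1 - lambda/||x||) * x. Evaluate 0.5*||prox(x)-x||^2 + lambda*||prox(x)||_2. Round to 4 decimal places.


Step 1: Compute ||x||.
||x|| = 10.6747
Step 2: Compute scaling factor.
scale = max(0, 1 - 1.14/10.6747) = 0.8932
Step 3: prox(x) = [-0.4914, -2.6609, 6.1026, -6.8079]
||prox(x)|| = 9.5347
Step 4: Proximal objective.
0.5*||prox-x||^2 = 0.6498
lambda*||prox|| = 10.8696
Total = 11.5194


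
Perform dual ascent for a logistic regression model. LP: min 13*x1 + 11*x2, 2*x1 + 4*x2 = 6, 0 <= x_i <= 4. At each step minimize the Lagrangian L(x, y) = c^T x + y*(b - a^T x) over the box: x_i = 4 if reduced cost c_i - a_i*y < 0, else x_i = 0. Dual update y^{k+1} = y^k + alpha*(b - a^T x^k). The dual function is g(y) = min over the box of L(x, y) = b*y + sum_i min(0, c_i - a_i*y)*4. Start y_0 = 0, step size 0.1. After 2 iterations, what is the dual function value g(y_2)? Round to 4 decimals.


Dual ascent for LP: min 13*x1 + 11*x2, 2*x1 + 4*x2 = 6, 0 <= x_i <= 4
Step 1: y^k = 0.0, reduced costs: (13.0, 11.0)
  x^k = (0.0, 0.0), subgradient = b - a^T x = 6.0
  y^{k+1} = 0.0 + 0.1*6.0 = 0.6
Step 2: y^k = 0.6, reduced costs: (11.8, 8.6)
  x^k = (0.0, 0.0), subgradient = b - a^T x = 6.0
  y^{k+1} = 0.6 + 0.1*6.0 = 1.2
Dual objective at y_2 = 1.2: reduced costs (10.6, 6.2), box minimizer x = (0.0, 0.0)
g(y_2) = b*y + (c1 - a1*y)*x1 + (c2 - a2*y)*x2 = 6*1.2 + 10.6*0.0 + 6.2*0.0 = 7.2 + 0.0 + 0.0 = 7.2


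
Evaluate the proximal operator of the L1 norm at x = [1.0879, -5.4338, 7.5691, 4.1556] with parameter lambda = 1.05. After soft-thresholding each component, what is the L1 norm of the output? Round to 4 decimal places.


Soft-thresholding with lambda = 1.05:
prox(1.0879) = sign(1.0879)*max(|1.0879| - 1.05, 0) = 0.0379
prox(-5.4338) = sign(-5.4338)*max(|-5.4338| - 1.05, 0) = -4.3838
prox(7.5691) = sign(7.5691)*max(|7.5691| - 1.05, 0) = 6.5191
prox(4.1556) = sign(4.1556)*max(|4.1556| - 1.05, 0) = 3.1056
prox(x) = [0.0379, -4.3838, 6.5191, 3.1056]
||prox(x)||_1 = 0.0379 + 4.3838 + 6.5191 + 3.1056 = 14.0464


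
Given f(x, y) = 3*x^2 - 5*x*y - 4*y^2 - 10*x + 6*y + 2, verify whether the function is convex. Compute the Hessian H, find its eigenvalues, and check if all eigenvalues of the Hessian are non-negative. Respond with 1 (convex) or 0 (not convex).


The Hessian of f(x,y) = 3*x^2 - 5*x*y - 4*y^2 - 10*x + 6*y + 2 is:
H = [[6, -5], [-5, -8]]
Trace = 6 - 8 = -2
Determinant = 6*-8 - (-5)^2 = -73
Discriminant = (-2)^2 - 4*-73 = 296.0
Eigenvalues: lambda_1 = -9.6023, lambda_2 = 7.6023
The function is not convex.

0


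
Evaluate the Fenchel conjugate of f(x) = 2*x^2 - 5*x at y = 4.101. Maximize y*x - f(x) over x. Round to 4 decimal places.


f*(y) = sup_x {y*x - a*x^2 - b*x} = sup_x {(y-b)*x - a*x^2}
FOC: (y - b) - 2a*x = 0 => x* = (y - b)/(2a)
x* = (4.101 + 5)/(2*2) = 2.2753
f*(4.101) = (y-b)^2/(4a) = (4.101 + 5)^2/(4*2)
= 82.8282/8 = 10.3535


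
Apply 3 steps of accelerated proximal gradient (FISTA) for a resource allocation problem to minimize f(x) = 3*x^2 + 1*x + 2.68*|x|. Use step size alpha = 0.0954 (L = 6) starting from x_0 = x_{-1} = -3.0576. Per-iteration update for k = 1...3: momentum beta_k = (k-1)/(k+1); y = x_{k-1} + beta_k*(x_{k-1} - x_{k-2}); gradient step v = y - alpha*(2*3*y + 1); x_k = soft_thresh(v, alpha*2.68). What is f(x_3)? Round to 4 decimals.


FISTA on f(x) = 3*x^2 + 1*x + 2.68*|x|
L = 6, alpha = 0.0954
Iteration 1: beta = 0.0, y = -3.0576 + 0.0*(-3.0576 + 3.0576) = -3.0576
  grad(y) = -17.3456, v = y - alpha*grad = -1.4028
  prox(v) = soft_thresh(-1.4028, 0.2557) = -1.1472
Iteration 2: beta = 0.3333, y = -1.1472 + 0.3333*(-1.1472 + 3.0576) = -0.5103
  grad(y) = -2.0621, v = y - alpha*grad = -0.3136
  prox(v) = soft_thresh(-0.3136, 0.2557) = -0.058
Iteration 3: beta = 0.5, y = -0.058 + 0.5*(-0.058 + 1.1472) = 0.4867
  grad(y) = 3.9199, v = y - alpha*grad = 0.1127
  prox(v) = soft_thresh(0.1127, 0.2557) = 0.0
f(x_3) = 3*0.0^2 + 1*0.0 + 2.68*|0.0| = 0.0


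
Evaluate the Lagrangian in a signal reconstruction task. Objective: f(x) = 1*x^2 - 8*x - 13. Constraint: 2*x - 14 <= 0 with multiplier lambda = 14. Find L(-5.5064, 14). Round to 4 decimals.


Step 1: Evaluate f(x).
f(-5.5064) = 1*(-5.5064)^2 - 8*(-5.5064) - 13 = 61.3716
Step 2: Evaluate g(x).
g(-5.5064) = 2*-5.5064 - 14 = -25.0128
Step 3: Compute Lagrangian.
L = 61.3716 + 14*-25.0128 = -288.8076


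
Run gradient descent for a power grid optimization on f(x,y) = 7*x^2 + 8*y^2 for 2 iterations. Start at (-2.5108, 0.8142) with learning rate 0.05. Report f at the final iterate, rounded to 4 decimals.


Gradient descent on f(x,y) = 7*x^2 + 8*y^2.
Starting point: (-2.5108, 0.8142), alpha = 0.05
Step 1: grad_x = 2*7*-2.5108 = -35.1512, grad_y = 2*8*0.8142 = 13.0272
  x_1 = -2.5108 - 0.05*-35.1512 = -0.7532
  y_1 = 0.8142 - 0.05*13.0272 = 0.1628
Step 2: grad_x = 2*7*-0.7532 = -10.5454, grad_y = 2*8*0.1628 = 2.6054
  x_2 = -0.7532 - 0.05*-10.5454 = -0.226
  y_2 = 0.1628 - 0.05*2.6054 = 0.0326
f(-0.226, 0.0326) = 7*(-0.226)^2 + 8*0.0326^2 = 0.3659


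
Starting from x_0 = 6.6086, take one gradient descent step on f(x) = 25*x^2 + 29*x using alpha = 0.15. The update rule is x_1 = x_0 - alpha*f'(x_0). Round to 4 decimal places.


We compute the gradient at x_0 and apply the update.
f'(x) = 50*x + 29
f'(6.6086) = 50*6.6086 + 29 = 359.43
x_1 = 6.6086 - 0.15*359.43 = -47.3059


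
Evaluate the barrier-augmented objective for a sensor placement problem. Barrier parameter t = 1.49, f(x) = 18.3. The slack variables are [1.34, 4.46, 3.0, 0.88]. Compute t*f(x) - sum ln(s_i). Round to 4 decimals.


Step 1: Compute log-barrier.
ln values: [0.2927, 1.4951, 1.0986, -0.1278]
phi = -(0.2927 + 1.4951 + 1.0986 - 0.1278) = -2.7586
Step 2: Compute augmented objective.
t*f(x) = 1.49*18.3 = 27.267
Total = 27.267 - 2.7586 = 24.5084


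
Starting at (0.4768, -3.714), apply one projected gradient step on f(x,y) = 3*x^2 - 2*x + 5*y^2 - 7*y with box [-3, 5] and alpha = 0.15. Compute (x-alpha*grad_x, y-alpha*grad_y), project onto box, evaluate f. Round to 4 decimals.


Step 1: Compute gradient at (0.4768, -3.714).
grad_x = 2*3*0.4768 - 2 = 0.8608
grad_y = 2*5*-3.714 - 7 = -44.14
Step 2: Gradient step.
x_raw = 0.4768 - 0.15*0.8608 = 0.3477
y_raw = -3.714 - 0.15*-44.14 = 2.907
Step 3: Project onto [-3, 5].
x_proj = clip(0.3477) = 0.3477
y_proj = clip(2.907) = 2.907
Step 4: Evaluate f.
f(0.3477, 2.907) = 21.5715


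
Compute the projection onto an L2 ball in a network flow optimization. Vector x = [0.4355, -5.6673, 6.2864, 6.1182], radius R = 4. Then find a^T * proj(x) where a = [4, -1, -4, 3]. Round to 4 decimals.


Step 1: Compute ||x|| (intermediates to 6 decimals).
||x|| = sqrt(0.4355^2 + (-5.6673)^2 + 6.2864^2 + 6.1182^2) = 10.45271
Step 2: Project.
Since ||x|| > R, scale = R/||x|| = 4/10.45271 = 0.382676, proj(x) = scale * x
proj(x) = [0.166655, -2.16874, 2.405654, 2.341288]
Step 3: Dot product.
a^T * proj(x) = 4*0.166655 - 1*(-2.16874) - 4*2.405654 + 3*2.341288 = 0.2366


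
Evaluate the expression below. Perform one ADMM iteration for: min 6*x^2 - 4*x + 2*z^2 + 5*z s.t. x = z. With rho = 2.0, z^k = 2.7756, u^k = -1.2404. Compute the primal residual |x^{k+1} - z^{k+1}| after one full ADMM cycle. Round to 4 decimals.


ADMM iteration with rho = 2.0, z^k = 2.7756, u^k = -1.2404
Step 1: x-update.
Minimize 6*x^2 - 4*x + (2.0/2)*(x - 2.7756 - 1.2404)^2
FOC: (2*6 + 2.0)*x = 4 + 2.0*(2.7756 + 1.2404)
x^{k+1} = 0.8594
Step 2: z-update.
Minimize 2*z^2 + 5*z + (2.0/2)*(0.8594 - z - 1.2404)^2
FOC: (2*2 + 2.0)*z = -5 + 2.0*(0.8594 - 1.2404)
z^{k+1} = -0.9603
Step 3: u-update.
u^{k+1} = -1.2404 + 0.8594 + 0.9603 = 0.5794
Step 4: Primal residual = |0.8594 + 0.9603| = 1.8198


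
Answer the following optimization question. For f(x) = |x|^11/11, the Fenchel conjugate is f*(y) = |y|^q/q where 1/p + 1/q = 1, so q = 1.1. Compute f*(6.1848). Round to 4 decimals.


The conjugate exponent q satisfies 1/p + 1/q = 1.
p = 11, so q = 11/(11 - 1) = 1.1
|y|^q = 6.1848^1.1 = 7.4209
f*(6.1848) = 7.4209 / 1.1 = 6.7463


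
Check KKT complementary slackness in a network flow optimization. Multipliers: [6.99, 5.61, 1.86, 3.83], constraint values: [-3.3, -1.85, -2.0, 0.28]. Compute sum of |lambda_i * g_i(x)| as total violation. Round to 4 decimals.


KKT complementary slackness check:
lambda_1 * g_1 = 6.99 * -3.3 = -23.067
lambda_2 * g_2 = 5.61 * -1.85 = -10.3785
lambda_3 * g_3 = 1.86 * -2.0 = -3.72
lambda_4 * g_4 = 3.83 * 0.28 = 1.0724
Total violation = 23.067 + 10.3785 + 3.72 + 1.0724 = 38.2379


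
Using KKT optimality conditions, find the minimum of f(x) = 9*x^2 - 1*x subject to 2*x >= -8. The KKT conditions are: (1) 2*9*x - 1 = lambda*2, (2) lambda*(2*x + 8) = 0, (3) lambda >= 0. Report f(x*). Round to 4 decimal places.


Step 1: Try lambda = 0 (constraint inactive).
Stationarity: 2*9*x - 1 = 0
x* = 1/(2*9) = 1/18 = 0.0556 (rounded; the exact value 1/18 is used below)
Check constraint: 2*0.0556 = 0.1112 >= -8 -- satisfied.
Step 2: Compute optimal value.
f(x*) = 9*(1/18)^2 - 1*(1/18) = -0.0278


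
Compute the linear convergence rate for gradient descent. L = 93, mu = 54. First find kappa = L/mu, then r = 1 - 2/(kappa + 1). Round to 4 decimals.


Step 1: Compute the condition number.
kappa = L/mu = 93/54 = 1.7222
Step 2: Compute the convergence rate.
r = 1 - 2/(kappa + 1) = 1 - 2*mu/(L + mu) = (L - mu)/(L + mu) = 39/147 = 0.2653


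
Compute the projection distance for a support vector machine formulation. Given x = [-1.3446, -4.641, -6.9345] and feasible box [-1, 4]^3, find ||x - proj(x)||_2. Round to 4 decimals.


Project each component onto [-1, 4].
clip(-1.3446) = -1.0, clip(-4.641) = -1.0, clip(-6.9345) = -1.0
Projection = [-1.0, -1.0, -1.0]
Squared diffs: [0.1187, 13.2569, 35.2183]
Distance = sqrt(48.5939) = 6.9709


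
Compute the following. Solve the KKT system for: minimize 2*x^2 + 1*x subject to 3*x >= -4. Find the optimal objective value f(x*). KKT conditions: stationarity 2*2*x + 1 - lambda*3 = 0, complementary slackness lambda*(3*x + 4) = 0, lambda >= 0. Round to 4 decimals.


Step 1: Try lambda = 0 (constraint inactive).
Stationarity: 2*2*x + 1 = 0
x* = -1/(2*2) = -0.25
Check constraint: 3*-0.25 = -0.75 >= -4 -- satisfied.
Step 2: Compute optimal value.
f(x*) = 2*(-0.25)^2 + 1*(-0.25) = -0.125


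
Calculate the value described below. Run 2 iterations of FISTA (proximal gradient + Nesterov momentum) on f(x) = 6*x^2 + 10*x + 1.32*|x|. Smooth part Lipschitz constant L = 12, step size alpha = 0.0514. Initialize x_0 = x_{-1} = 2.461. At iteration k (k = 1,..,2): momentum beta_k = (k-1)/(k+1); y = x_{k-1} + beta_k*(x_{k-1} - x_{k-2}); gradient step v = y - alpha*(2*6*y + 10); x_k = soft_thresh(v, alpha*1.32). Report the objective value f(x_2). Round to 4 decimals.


FISTA on f(x) = 6*x^2 + 10*x + 1.32*|x|
L = 12, alpha = 0.0514
Iteration 1: beta = 0.0, y = 2.461 + 0.0*(2.461 - 2.461) = 2.461
  grad(y) = 39.532, v = y - alpha*grad = 0.4291
  prox(v) = soft_thresh(0.4291, 0.0678) = 0.3612
Iteration 2: beta = 0.3333, y = 0.3612 + 0.3333*(0.3612 - 2.461) = -0.3387
  grad(y) = 5.9353, v = y - alpha*grad = -0.6438
  prox(v) = soft_thresh(-0.6438, 0.0678) = -0.576
f(x_2) = 6*(-0.576)^2 + 10*(-0.576) + 1.32*|-0.576| = -3.0089


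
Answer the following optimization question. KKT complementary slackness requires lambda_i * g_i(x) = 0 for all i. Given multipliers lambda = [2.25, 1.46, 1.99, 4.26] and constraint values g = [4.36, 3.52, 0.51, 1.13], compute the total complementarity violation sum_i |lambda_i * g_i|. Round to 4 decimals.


KKT complementary slackness check:
lambda_1 * g_1 = 2.25 * 4.36 = 9.81
lambda_2 * g_2 = 1.46 * 3.52 = 5.1392
lambda_3 * g_3 = 1.99 * 0.51 = 1.0149
lambda_4 * g_4 = 4.26 * 1.13 = 4.8138
Total violation = 9.81 + 5.1392 + 1.0149 + 4.8138 = 20.7779


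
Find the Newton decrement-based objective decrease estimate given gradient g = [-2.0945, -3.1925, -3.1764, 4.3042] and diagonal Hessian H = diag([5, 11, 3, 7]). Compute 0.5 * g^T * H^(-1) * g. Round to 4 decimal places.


Step 1: H is diagonal, so H^(-1) * g = [-0.4189, -0.2902, -1.0588, 0.6149].
Step 2: g^T H^(-1) g = sum_i g_i^2 / H_ii
  = (-2.0945)^2/5 + (-3.1925)^2/11 + (-3.1764)^2/3 + (4.3042)^2/7
  = 0.8774 + 0.9266 + 3.3632 + 2.6466 = 7.8137
Step 3: Objective decrease = 0.5 * g^T H^(-1) g = 3.9069


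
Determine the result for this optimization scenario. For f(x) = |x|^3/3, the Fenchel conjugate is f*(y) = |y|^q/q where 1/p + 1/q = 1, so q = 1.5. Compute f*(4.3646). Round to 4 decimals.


The conjugate exponent q satisfies 1/p + 1/q = 1.
p = 3, so q = 3/(3 - 1) = 1.5
|y|^q = 4.3646^1.5 = 9.1184
f*(4.3646) = 9.1184 / 1.5 = 6.0789


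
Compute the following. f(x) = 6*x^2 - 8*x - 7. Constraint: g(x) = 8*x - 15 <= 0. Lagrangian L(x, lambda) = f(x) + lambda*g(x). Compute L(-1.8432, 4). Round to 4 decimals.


Step 1: Evaluate f(x).
f(-1.8432) = 6*(-1.8432)^2 - 8*(-1.8432) - 7 = 28.1299
Step 2: Evaluate g(x).
g(-1.8432) = 8*-1.8432 - 15 = -29.7456
Step 3: Compute Lagrangian.
L = 28.1299 + 4*-29.7456 = -90.8525


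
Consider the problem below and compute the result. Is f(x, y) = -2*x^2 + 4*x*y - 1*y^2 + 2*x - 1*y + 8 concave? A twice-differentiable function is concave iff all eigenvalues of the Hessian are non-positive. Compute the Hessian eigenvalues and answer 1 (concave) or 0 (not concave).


The Hessian of f(x,y) = -2*x^2 + 4*x*y - 1*y^2 + 2*x - 1*y + 8 is:
H = [[-4, 4], [4, -2]]
Trace = -4 - 2 = -6
Determinant = -4*-2 - (4)^2 = -8
Discriminant = (-6)^2 - 4*-8 = 68.0
Eigenvalues: lambda_1 = -7.1231, lambda_2 = 1.1231
The function is not concave.

0


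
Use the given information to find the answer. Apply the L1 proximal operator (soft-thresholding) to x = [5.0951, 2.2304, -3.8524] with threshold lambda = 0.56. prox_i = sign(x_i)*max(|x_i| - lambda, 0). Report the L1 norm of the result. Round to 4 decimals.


Soft-thresholding with lambda = 0.56:
prox(5.0951) = sign(5.0951)*max(|5.0951| - 0.56, 0) = 4.5351
prox(2.2304) = sign(2.2304)*max(|2.2304| - 0.56, 0) = 1.6704
prox(-3.8524) = sign(-3.8524)*max(|-3.8524| - 0.56, 0) = -3.2924
prox(x) = [4.5351, 1.6704, -3.2924]
||prox(x)||_1 = 4.5351 + 1.6704 + 3.2924 = 9.4979


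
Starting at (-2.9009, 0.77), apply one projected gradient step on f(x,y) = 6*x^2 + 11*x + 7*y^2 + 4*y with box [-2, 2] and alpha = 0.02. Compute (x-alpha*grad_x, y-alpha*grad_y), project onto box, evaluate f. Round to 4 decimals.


Step 1: Compute gradient at (-2.9009, 0.77).
grad_x = 2*6*-2.9009 + 11 = -23.8108
grad_y = 2*7*0.77 + 4 = 14.78
Step 2: Gradient step.
x_raw = -2.9009 - 0.02*-23.8108 = -2.4247
y_raw = 0.77 - 0.02*14.78 = 0.4744
Step 3: Project onto [-2, 2].
x_proj = clip(-2.4247) = -2.0
y_proj = clip(0.4744) = 0.4744
Step 4: Evaluate f.
f(-2.0, 0.4744) = 5.473


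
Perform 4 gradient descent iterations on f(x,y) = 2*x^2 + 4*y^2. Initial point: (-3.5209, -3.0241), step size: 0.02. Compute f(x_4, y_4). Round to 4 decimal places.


Gradient descent on f(x,y) = 2*x^2 + 4*y^2.
Starting point: (-3.5209, -3.0241), alpha = 0.02
Step 1: grad_x = 2*2*-3.5209 = -14.0836, grad_y = 2*4*-3.0241 = -24.1928
  x_1 = -3.5209 - 0.02*-14.0836 = -3.2392
  y_1 = -3.0241 - 0.02*-24.1928 = -2.5402
Step 2: grad_x = 2*2*-3.2392 = -12.9569, grad_y = 2*4*-2.5402 = -20.322
  x_2 = -3.2392 - 0.02*-12.9569 = -2.9801
  y_2 = -2.5402 - 0.02*-20.322 = -2.1338
Step 3: grad_x = 2*2*-2.9801 = -11.9204, grad_y = 2*4*-2.1338 = -17.0704
  x_3 = -2.9801 - 0.02*-11.9204 = -2.7417
  y_3 = -2.1338 - 0.02*-17.0704 = -1.7924
Step 4: grad_x = 2*2*-2.7417 = -10.9667, grad_y = 2*4*-1.7924 = -14.3392
  x_4 = -2.7417 - 0.02*-10.9667 = -2.5223
  y_4 = -1.7924 - 0.02*-14.3392 = -1.5056
f(-2.5223, -1.5056) = 2*(-2.5223)^2 + 4*(-1.5056)^2 = 21.792


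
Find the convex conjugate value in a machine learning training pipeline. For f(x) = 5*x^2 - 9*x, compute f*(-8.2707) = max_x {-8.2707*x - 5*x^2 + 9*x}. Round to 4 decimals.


f*(y) = sup_x {y*x - a*x^2 - b*x} = sup_x {(y-b)*x - a*x^2}
FOC: (y - b) - 2a*x = 0 => x* = (y - b)/(2a)
x* = (-8.2707 + 9)/(2*5) = 0.0729
f*(-8.2707) = (y-b)^2/(4a) = (-8.2707 + 9)^2/(4*5)
= 0.5319/20 = 0.0266


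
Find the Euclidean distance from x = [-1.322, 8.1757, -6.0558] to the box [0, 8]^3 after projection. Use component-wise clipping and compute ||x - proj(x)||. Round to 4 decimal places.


Project each component onto [0, 8].
clip(-1.322) = 0.0, clip(8.1757) = 8.0, clip(-6.0558) = 0.0
Projection = [0.0, 8.0, 0.0]
Squared diffs: [1.7477, 0.0309, 36.6727]
Distance = sqrt(38.4513) = 6.2009


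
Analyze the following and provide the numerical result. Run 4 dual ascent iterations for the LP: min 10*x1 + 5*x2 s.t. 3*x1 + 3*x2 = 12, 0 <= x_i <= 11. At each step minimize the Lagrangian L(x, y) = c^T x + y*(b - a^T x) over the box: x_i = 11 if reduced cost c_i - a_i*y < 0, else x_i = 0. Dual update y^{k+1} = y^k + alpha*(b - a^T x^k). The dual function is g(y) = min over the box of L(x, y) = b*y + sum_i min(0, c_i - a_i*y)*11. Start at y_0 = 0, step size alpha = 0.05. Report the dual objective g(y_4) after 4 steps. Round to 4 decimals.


Dual ascent for LP: min 10*x1 + 5*x2, 3*x1 + 3*x2 = 12, 0 <= x_i <= 11
Step 1: y^k = 0.0, reduced costs: (10.0, 5.0)
  x^k = (0.0, 0.0), subgradient = b - a^T x = 12.0
  y^{k+1} = 0.0 + 0.05*12.0 = 0.6
Step 2: y^k = 0.6, reduced costs: (8.2, 3.2)
  x^k = (0.0, 0.0), subgradient = b - a^T x = 12.0
  y^{k+1} = 0.6 + 0.05*12.0 = 1.2
Step 3: y^k = 1.2, reduced costs: (6.4, 1.4)
  x^k = (0.0, 0.0), subgradient = b - a^T x = 12.0
  y^{k+1} = 1.2 + 0.05*12.0 = 1.8
Step 4: y^k = 1.8, reduced costs: (4.6, -0.4)
  x^k = (0.0, 11.0), subgradient = b - a^T x = -21.0
  y^{k+1} = 1.8 + 0.05*-21.0 = 0.75
Dual objective at y_4 = 0.75: reduced costs (7.75, 2.75), box minimizer x = (0.0, 0.0)
g(y_4) = b*y + (c1 - a1*y)*x1 + (c2 - a2*y)*x2 = 12*0.75 + 7.75*0.0 + 2.75*0.0 = 9.0 + 0.0 + 0.0 = 9.0


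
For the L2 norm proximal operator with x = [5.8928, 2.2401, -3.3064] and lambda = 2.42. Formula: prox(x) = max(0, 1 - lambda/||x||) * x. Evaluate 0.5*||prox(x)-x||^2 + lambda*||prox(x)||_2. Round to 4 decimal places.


Step 1: Compute ||x||.
||x|| = 7.1187
Step 2: Compute scaling factor.
scale = max(0, 1 - 2.42/7.1187) = 0.66
Step 3: prox(x) = [3.8895, 1.4786, -2.1824]
||prox(x)|| = 4.6987
Step 4: Proximal objective.
0.5*||prox-x||^2 = 2.9282
lambda*||prox|| = 11.3709
Total = 14.299


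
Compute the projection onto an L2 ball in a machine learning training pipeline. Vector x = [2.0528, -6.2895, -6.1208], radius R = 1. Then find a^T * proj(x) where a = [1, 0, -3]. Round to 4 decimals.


Step 1: Compute ||x|| (intermediates to 6 decimals).
||x|| = sqrt(2.0528^2 + (-6.2895)^2 + (-6.1208)^2) = 9.013101
Step 2: Project.
Since ||x|| > R, scale = R/||x|| = 1/9.013101 = 0.11095, proj(x) = scale * x
proj(x) = [0.227758, -0.69782, -0.679103]
Step 3: Dot product.
a^T * proj(x) = 1*0.227758 + 0*(-0.69782) - 3*(-0.679103) = 2.2651


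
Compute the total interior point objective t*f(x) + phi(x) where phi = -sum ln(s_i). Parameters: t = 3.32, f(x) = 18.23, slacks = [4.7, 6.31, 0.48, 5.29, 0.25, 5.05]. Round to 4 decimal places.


Step 1: Compute log-barrier.
ln values: [1.5476, 1.8421, -0.734, 1.6658, -1.3863, 1.6194]
phi = -(1.5476 + 1.8421 - 0.734 + 1.6658 - 1.3863 + 1.6194) = -4.5546
Step 2: Compute augmented objective.
t*f(x) = 3.32*18.23 = 60.5236
Total = 60.5236 - 4.5546 = 55.969


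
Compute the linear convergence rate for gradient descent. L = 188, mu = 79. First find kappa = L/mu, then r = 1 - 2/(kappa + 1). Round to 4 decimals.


Step 1: Compute the condition number.
kappa = L/mu = 188/79 = 2.3797
Step 2: Compute the convergence rate.
r = 1 - 2/(kappa + 1) = 1 - 2*mu/(L + mu) = (L - mu)/(L + mu) = 109/267 = 0.4082


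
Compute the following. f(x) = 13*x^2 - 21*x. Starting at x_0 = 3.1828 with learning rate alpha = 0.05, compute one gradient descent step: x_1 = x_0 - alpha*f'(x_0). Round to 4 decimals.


We compute the gradient at x_0 and apply the update.
f'(x) = 26*x - 21
f'(3.1828) = 26*3.1828 - 21 = 61.7528
x_1 = 3.1828 - 0.05*61.7528 = 0.0952


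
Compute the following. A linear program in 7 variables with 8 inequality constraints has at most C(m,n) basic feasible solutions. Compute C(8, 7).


Each vertex corresponds to some choice of n active constraints out of m, so the number of vertices is at most C(m, n) = m! / (n!(m-n)!).
m = 8, n = 7
Numerator: 8 * 7 * 6 * 5 * 4 * 3 * 2
Denominator: 7! = 5040
C(8, 7) = 8


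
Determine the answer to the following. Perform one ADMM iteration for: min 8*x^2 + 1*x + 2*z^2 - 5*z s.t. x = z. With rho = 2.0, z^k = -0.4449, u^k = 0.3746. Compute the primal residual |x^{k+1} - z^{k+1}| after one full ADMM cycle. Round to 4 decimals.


ADMM iteration with rho = 2.0, z^k = -0.4449, u^k = 0.3746
Step 1: x-update.
Minimize 8*x^2 + 1*x + (2.0/2)*(x + 0.4449 + 0.3746)^2
FOC: (2*8 + 2.0)*x = -1 + 2.0*(-0.4449 - 0.3746)
x^{k+1} = -0.1466
Step 2: z-update.
Minimize 2*z^2 - 5*z + (2.0/2)*(-0.1466 - z + 0.3746)^2
FOC: (2*2 + 2.0)*z = 5 + 2.0*(-0.1466 + 0.3746)
z^{k+1} = 0.9093
Step 3: u-update.
u^{k+1} = 0.3746 - 0.1466 - 0.9093 = -0.6813
Step 4: Primal residual = |-0.1466 - 0.9093| = 1.0559


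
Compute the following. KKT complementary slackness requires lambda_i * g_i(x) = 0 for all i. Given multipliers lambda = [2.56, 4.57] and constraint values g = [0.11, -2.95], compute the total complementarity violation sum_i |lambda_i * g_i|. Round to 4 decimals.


KKT complementary slackness check:
lambda_1 * g_1 = 2.56 * 0.11 = 0.2816
lambda_2 * g_2 = 4.57 * -2.95 = -13.4815
Total violation = 0.2816 + 13.4815 = 13.7631


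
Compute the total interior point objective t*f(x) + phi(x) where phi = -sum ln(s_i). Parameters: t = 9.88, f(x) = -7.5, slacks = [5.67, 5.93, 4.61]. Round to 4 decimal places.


Step 1: Compute log-barrier.
ln values: [1.7352, 1.78, 1.5282]
phi = -(1.7352 + 1.78 + 1.5282) = -5.0434
Step 2: Compute augmented objective.
t*f(x) = 9.88*-7.5 = -74.1
Total = -74.1 - 5.0434 = -79.1434


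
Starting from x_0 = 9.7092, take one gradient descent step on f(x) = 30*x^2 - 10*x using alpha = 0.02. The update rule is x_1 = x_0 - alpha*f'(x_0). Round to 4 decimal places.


We compute the gradient at x_0 and apply the update.
f'(x) = 60*x - 10
f'(9.7092) = 60*9.7092 - 10 = 572.552
x_1 = 9.7092 - 0.02*572.552 = -1.7418


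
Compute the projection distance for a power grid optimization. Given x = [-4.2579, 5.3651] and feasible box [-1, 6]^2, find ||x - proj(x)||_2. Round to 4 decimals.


Project each component onto [-1, 6].
clip(-4.2579) = -1.0, clip(5.3651) = 5.3651
Projection = [-1.0, 5.3651]
Squared diffs: [10.6139, 0.0]
Distance = sqrt(10.6139) = 3.2579


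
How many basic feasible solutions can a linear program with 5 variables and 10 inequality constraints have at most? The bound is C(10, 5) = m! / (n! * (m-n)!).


Each vertex corresponds to some choice of n active constraints out of m, so the number of vertices is at most C(m, n) = m! / (n!(m-n)!).
m = 10, n = 5
Numerator: 10 * 9 * 8 * 7 * 6
Denominator: 5! = 120
C(10, 5) = 252


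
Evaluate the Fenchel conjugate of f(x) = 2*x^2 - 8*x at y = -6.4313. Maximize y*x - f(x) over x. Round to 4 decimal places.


f*(y) = sup_x {y*x - a*x^2 - b*x} = sup_x {(y-b)*x - a*x^2}
FOC: (y - b) - 2a*x = 0 => x* = (y - b)/(2a)
x* = (-6.4313 + 8)/(2*2) = 0.3922
f*(-6.4313) = (y-b)^2/(4a) = (-6.4313 + 8)^2/(4*2)
= 2.4608/8 = 0.3076


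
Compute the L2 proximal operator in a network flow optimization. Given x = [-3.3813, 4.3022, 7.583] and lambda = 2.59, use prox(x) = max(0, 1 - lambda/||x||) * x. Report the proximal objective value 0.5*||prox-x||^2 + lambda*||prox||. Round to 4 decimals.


Step 1: Compute ||x||.
||x|| = 9.3511
Step 2: Compute scaling factor.
scale = max(0, 1 - 2.59/9.3511) = 0.723
Step 3: prox(x) = [-2.4448, 3.1106, 5.4827]
||prox(x)|| = 6.7611
Step 4: Proximal objective.
0.5*||prox-x||^2 = 3.3541
lambda*||prox|| = 17.5112
Total = 20.8654


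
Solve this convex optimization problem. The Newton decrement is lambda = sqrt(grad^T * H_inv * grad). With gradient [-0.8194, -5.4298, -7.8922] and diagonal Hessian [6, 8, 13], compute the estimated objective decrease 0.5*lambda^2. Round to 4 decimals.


Step 1: H is diagonal, so H^(-1) * g = [-0.1366, -0.6787, -0.6071].
Step 2: g^T H^(-1) g = sum_i g_i^2 / H_ii
  = (-0.8194)^2/6 + (-5.4298)^2/8 + (-7.8922)^2/13
  = 0.1119 + 3.6853 + 4.7913 = 8.5885
Step 3: Objective decrease = 0.5 * g^T H^(-1) g = 4.2943


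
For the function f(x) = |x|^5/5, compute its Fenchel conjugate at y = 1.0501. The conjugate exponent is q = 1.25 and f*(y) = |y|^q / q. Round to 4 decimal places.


The conjugate exponent q satisfies 1/p + 1/q = 1.
p = 5, so q = 5/(5 - 1) = 1.25
|y|^q = 1.0501^1.25 = 1.063
f*(1.0501) = 1.063 / 1.25 = 0.8504


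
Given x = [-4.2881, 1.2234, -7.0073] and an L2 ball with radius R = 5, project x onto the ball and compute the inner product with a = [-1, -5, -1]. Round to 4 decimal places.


Step 1: Compute ||x|| (intermediates to 6 decimals).
||x|| = sqrt((-4.2881)^2 + 1.2234^2 + (-7.0073)^2) = 8.305827
Step 2: Project.
Since ||x|| > R, scale = R/||x|| = 5/8.305827 = 0.601987, proj(x) = scale * x
proj(x) = [-2.58138, 0.736471, -4.218304]
Step 3: Dot product.
a^T * proj(x) = -1*(-2.58138) - 5*0.736471 - 1*(-4.218304) = 3.1173


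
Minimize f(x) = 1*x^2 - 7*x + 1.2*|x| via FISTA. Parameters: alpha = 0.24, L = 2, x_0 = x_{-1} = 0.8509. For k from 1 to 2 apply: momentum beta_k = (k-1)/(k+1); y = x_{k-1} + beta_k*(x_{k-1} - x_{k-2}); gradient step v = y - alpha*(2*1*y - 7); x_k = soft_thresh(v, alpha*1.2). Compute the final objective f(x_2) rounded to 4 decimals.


FISTA on f(x) = 1*x^2 - 7*x + 1.2*|x|
L = 2, alpha = 0.24
Iteration 1: beta = 0.0, y = 0.8509 + 0.0*(0.8509 - 0.8509) = 0.8509
  grad(y) = -5.2982, v = y - alpha*grad = 2.1225
  prox(v) = soft_thresh(2.1225, 0.288) = 1.8345
Iteration 2: beta = 0.3333, y = 1.8345 + 0.3333*(1.8345 - 0.8509) = 2.1623
  grad(y) = -2.6754, v = y - alpha*grad = 2.8044
  prox(v) = soft_thresh(2.8044, 0.288) = 2.5164
f(x_2) = 1*2.5164^2 - 7*2.5164 + 1.2*|2.5164| = -8.2629


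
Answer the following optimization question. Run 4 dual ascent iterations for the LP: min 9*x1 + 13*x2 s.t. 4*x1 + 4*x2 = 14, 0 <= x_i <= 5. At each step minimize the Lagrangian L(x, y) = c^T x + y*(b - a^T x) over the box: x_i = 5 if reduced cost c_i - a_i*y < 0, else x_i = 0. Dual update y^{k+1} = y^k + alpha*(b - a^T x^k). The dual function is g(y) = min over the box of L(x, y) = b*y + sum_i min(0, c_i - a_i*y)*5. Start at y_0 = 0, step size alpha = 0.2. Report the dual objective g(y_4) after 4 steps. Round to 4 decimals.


Dual ascent for LP: min 9*x1 + 13*x2, 4*x1 + 4*x2 = 14, 0 <= x_i <= 5
Step 1: y^k = 0.0, reduced costs: (9.0, 13.0)
  x^k = (0.0, 0.0), subgradient = b - a^T x = 14.0
  y^{k+1} = 0.0 + 0.2*14.0 = 2.8
Step 2: y^k = 2.8, reduced costs: (-2.2, 1.8)
  x^k = (5.0, 0.0), subgradient = b - a^T x = -6.0
  y^{k+1} = 2.8 + 0.2*-6.0 = 1.6
Step 3: y^k = 1.6, reduced costs: (2.6, 6.6)
  x^k = (0.0, 0.0), subgradient = b - a^T x = 14.0
  y^{k+1} = 1.6 + 0.2*14.0 = 4.4
Step 4: y^k = 4.4, reduced costs: (-8.6, -4.6)
  x^k = (5.0, 5.0), subgradient = b - a^T x = -26.0
  y^{k+1} = 4.4 + 0.2*-26.0 = -0.8
Dual objective at y_4 = -0.8: reduced costs (12.2, 16.2), box minimizer x = (0.0, 0.0)
g(y_4) = b*y + (c1 - a1*y)*x1 + (c2 - a2*y)*x2 = 14*(-0.8) + 12.2*0.0 + 16.2*0.0 = -11.2 + 0.0 + 0.0 = -11.2


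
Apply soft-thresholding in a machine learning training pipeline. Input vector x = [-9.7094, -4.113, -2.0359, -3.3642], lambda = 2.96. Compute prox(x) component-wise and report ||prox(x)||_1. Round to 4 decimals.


Soft-thresholding with lambda = 2.96:
prox(-9.7094) = sign(-9.7094)*max(|-9.7094| - 2.96, 0) = -6.7494
prox(-4.113) = sign(-4.113)*max(|-4.113| - 2.96, 0) = -1.153
prox(-2.0359) = sign(-2.0359)*max(|-2.0359| - 2.96, 0) = 0.0
prox(-3.3642) = sign(-3.3642)*max(|-3.3642| - 2.96, 0) = -0.4042
prox(x) = [-6.7494, -1.153, 0.0, -0.4042]
||prox(x)||_1 = 6.7494 + 1.153 + 0.0 + 0.4042 = 8.3066


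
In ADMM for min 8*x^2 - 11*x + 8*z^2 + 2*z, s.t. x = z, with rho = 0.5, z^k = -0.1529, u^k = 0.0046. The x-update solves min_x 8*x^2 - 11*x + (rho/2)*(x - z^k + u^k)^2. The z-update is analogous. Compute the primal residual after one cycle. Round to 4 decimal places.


ADMM iteration with rho = 0.5, z^k = -0.1529, u^k = 0.0046
Step 1: x-update.
Minimize 8*x^2 - 11*x + (0.5/2)*(x + 0.1529 + 0.0046)^2
FOC: (2*8 + 0.5)*x = 11 + 0.5*(-0.1529 - 0.0046)
x^{k+1} = 0.6619
Step 2: z-update.
Minimize 8*z^2 + 2*z + (0.5/2)*(0.6619 - z + 0.0046)^2
FOC: (2*8 + 0.5)*z = -2 + 0.5*(0.6619 + 0.0046)
z^{k+1} = -0.101
Step 3: u-update.
u^{k+1} = 0.0046 + 0.6619 + 0.101 = 0.7675
Step 4: Primal residual = |0.6619 + 0.101| = 0.7629


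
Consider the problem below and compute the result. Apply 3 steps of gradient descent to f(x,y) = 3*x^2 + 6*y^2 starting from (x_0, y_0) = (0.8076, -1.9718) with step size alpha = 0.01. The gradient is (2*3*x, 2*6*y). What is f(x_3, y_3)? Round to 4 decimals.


Gradient descent on f(x,y) = 3*x^2 + 6*y^2.
Starting point: (0.8076, -1.9718), alpha = 0.01
Step 1: grad_x = 2*3*0.8076 = 4.8456, grad_y = 2*6*-1.9718 = -23.6616
  x_1 = 0.8076 - 0.01*4.8456 = 0.7591
  y_1 = -1.9718 - 0.01*-23.6616 = -1.7352
Step 2: grad_x = 2*3*0.7591 = 4.5549, grad_y = 2*6*-1.7352 = -20.8222
  x_2 = 0.7591 - 0.01*4.5549 = 0.7136
  y_2 = -1.7352 - 0.01*-20.8222 = -1.527
Step 3: grad_x = 2*3*0.7136 = 4.2816, grad_y = 2*6*-1.527 = -18.3235
  x_3 = 0.7136 - 0.01*4.2816 = 0.6708
  y_3 = -1.527 - 0.01*-18.3235 = -1.3437
f(0.6708, -1.3437) = 3*0.6708^2 + 6*(-1.3437)^2 = 12.1834


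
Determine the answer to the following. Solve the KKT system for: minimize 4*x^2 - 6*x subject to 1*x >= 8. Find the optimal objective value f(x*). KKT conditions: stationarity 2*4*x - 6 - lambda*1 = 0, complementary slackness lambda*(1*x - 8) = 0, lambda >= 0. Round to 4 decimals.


Step 1: Try lambda = 0 (constraint inactive).
x_unc = 6/(2*4) = 0.75
Check: 1*0.75 = 0.75 < 8 -- violated!
Step 2: Constraint must be active: 1*x = 8
x* = 8/1 = 8.0
lambda = (2*4*8.0 - 6)/1 = 58.0
Step 3: Compute optimal value.
f(x*) = 4*8.0^2 - 6*8.0 = 208.0


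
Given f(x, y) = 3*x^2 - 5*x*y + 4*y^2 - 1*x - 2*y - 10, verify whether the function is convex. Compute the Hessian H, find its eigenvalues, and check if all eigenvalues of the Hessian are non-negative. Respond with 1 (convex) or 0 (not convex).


The Hessian of f(x,y) = 3*x^2 - 5*x*y + 4*y^2 - 1*x - 2*y - 10 is:
H = [[6, -5], [-5, 8]]
Trace = 6 + 8 = 14
Determinant = 6*8 - (-5)^2 = 23
Discriminant = (14)^2 - 4*23 = 104.0
Eigenvalues: lambda_1 = 1.901, lambda_2 = 12.099
The function is convex.

1


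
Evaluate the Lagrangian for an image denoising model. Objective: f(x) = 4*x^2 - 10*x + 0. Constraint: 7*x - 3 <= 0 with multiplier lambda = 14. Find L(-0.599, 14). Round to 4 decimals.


Step 1: Evaluate f(x).
f(-0.599) = 4*(-0.599)^2 - 10*(-0.599) + 0 = 7.4252
Step 2: Evaluate g(x).
g(-0.599) = 7*-0.599 - 3 = -7.193
Step 3: Compute Lagrangian.
L = 7.4252 + 14*-7.193 = -93.2768


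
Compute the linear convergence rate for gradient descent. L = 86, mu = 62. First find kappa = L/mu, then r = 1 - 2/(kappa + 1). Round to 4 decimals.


Step 1: Compute the condition number.
kappa = L/mu = 86/62 = 1.3871
Step 2: Compute the convergence rate.
r = 1 - 2/(kappa + 1) = 1 - 2*mu/(L + mu) = (L - mu)/(L + mu) = 24/148 = 0.1622


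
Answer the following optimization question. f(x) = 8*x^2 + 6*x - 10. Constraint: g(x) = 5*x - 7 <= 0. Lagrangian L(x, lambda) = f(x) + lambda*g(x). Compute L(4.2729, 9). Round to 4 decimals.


Step 1: Evaluate f(x).
f(4.2729) = 8*4.2729^2 + 6*4.2729 - 10 = 161.6988
Step 2: Evaluate g(x).
g(4.2729) = 5*4.2729 - 7 = 14.3645
Step 3: Compute Lagrangian.
L = 161.6988 + 9*14.3645 = 290.9793


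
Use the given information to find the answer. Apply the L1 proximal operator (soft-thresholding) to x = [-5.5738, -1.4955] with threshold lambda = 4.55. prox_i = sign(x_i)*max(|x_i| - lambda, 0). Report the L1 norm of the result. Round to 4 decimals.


Soft-thresholding with lambda = 4.55:
prox(-5.5738) = sign(-5.5738)*max(|-5.5738| - 4.55, 0) = -1.0238
prox(-1.4955) = sign(-1.4955)*max(|-1.4955| - 4.55, 0) = 0.0
prox(x) = [-1.0238, 0.0]
||prox(x)||_1 = 1.0238 + 0.0 = 1.0238


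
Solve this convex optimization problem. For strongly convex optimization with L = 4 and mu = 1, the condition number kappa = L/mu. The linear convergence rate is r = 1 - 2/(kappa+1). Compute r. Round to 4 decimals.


Step 1: Compute the condition number.
kappa = L/mu = 4/1 = 4.0
Step 2: Compute the convergence rate.
r = 1 - 2/(kappa + 1) = 1 - 2*mu/(L + mu) = (L - mu)/(L + mu) = 3/5 = 0.6


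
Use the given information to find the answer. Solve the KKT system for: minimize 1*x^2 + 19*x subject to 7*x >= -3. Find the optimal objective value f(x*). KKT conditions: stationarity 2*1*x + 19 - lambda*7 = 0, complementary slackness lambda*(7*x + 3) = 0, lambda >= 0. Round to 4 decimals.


Step 1: Try lambda = 0 (constraint inactive).
x_unc = -19/(2*1) = -9.5
Check: 7*-9.5 = -66.5 < -3 -- violated!
Step 2: Constraint must be active: 7*x = -3
x* = -3/7 = -0.4286 (rounded; the exact value -3/7 is used below)
lambda = (2*1*(-3/7) + 19)/7 = 2.5918
Step 3: Compute optimal value.
f(x*) = 1*(-3/7)^2 + 19*(-3/7) = -7.9592


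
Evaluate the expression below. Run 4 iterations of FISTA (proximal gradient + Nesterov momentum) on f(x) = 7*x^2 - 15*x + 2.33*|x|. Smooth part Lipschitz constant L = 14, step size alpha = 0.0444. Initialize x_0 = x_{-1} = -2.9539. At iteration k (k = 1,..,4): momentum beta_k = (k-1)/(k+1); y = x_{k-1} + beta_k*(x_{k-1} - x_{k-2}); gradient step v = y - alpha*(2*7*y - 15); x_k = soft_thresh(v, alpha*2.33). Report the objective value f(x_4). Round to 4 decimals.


FISTA on f(x) = 7*x^2 - 15*x + 2.33*|x|
L = 14, alpha = 0.0444
Iteration 1: beta = 0.0, y = -2.9539 + 0.0*(-2.9539 + 2.9539) = -2.9539
  grad(y) = -56.3546, v = y - alpha*grad = -0.4518
  prox(v) = soft_thresh(-0.4518, 0.1035) = -0.3483
Iteration 2: beta = 0.3333, y = -0.3483 + 0.3333*(-0.3483 + 2.9539) = 0.5202
  grad(y) = -7.7168, v = y - alpha*grad = 0.8629
  prox(v) = soft_thresh(0.8629, 0.1035) = 0.7594
Iteration 3: beta = 0.5, y = 0.7594 + 0.5*(0.7594 + 0.3483) = 1.3133
  grad(y) = 3.3856, v = y - alpha*grad = 1.1629
  prox(v) = soft_thresh(1.1629, 0.1035) = 1.0595
Iteration 4: beta = 0.6, y = 1.0595 + 0.6*(1.0595 - 0.7594) = 1.2395
  grad(y) = 2.3535, v = y - alpha*grad = 1.135
  prox(v) = soft_thresh(1.135, 0.1035) = 1.0316
f(x_4) = 7*1.0316^2 - 15*1.0316 + 2.33*|1.0316| = -5.621


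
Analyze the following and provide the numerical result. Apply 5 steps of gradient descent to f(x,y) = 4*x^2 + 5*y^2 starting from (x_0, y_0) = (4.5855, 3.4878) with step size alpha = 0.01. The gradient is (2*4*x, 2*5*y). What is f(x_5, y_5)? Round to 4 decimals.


Gradient descent on f(x,y) = 4*x^2 + 5*y^2.
Starting point: (4.5855, 3.4878), alpha = 0.01
Step 1: grad_x = 2*4*4.5855 = 36.684, grad_y = 2*5*3.4878 = 34.878
  x_1 = 4.5855 - 0.01*36.684 = 4.2187
  y_1 = 3.4878 - 0.01*34.878 = 3.139
Step 2: grad_x = 2*4*4.2187 = 33.7493, grad_y = 2*5*3.139 = 31.3902
  x_2 = 4.2187 - 0.01*33.7493 = 3.8812
  y_2 = 3.139 - 0.01*31.3902 = 2.8251
Step 3: grad_x = 2*4*3.8812 = 31.0493, grad_y = 2*5*2.8251 = 28.2512
  x_3 = 3.8812 - 0.01*31.0493 = 3.5707
  y_3 = 2.8251 - 0.01*28.2512 = 2.5426
Step 4: grad_x = 2*4*3.5707 = 28.5654, grad_y = 2*5*2.5426 = 25.4261
  x_4 = 3.5707 - 0.01*28.5654 = 3.285
  y_4 = 2.5426 - 0.01*25.4261 = 2.2883
Step 5: grad_x = 2*4*3.285 = 26.2802, grad_y = 2*5*2.2883 = 22.8835
  x_5 = 3.285 - 0.01*26.2802 = 3.0222
  y_5 = 2.2883 - 0.01*22.8835 = 2.0595
f(3.0222, 2.0595) = 4*3.0222^2 + 5*2.0595^2 = 57.7431
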